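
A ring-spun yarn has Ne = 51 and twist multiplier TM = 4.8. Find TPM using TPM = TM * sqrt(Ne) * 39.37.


Formula: TPM = TM * sqrt(Ne) * 39.37
Step 1: sqrt(Ne) = sqrt(51) = 7.1414
Step 2: TM * sqrt(Ne) = 4.8 * 7.1414 = 34.2787
Step 3: TPM = 34.2787 * 39.37 = 1350 twists/m

1350 twists/m


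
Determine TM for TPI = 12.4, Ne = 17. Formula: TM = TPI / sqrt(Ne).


Formula: TM = TPI / sqrt(Ne)
Step 1: sqrt(Ne) = sqrt(17) = 4.1231
Step 2: TM = 12.4 / 4.1231 = 3.01

3.01 TM


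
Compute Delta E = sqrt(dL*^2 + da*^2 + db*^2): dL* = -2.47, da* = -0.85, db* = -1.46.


Formula: Delta E = sqrt(dL*^2 + da*^2 + db*^2)
Step 1: dL*^2 = (-2.47)^2 = 6.1009
Step 2: da*^2 = (-0.85)^2 = 0.7225
Step 3: db*^2 = (-1.46)^2 = 2.1316
Step 4: Sum = 6.1009 + 0.7225 + 2.1316 = 8.955
Step 5: Delta E = sqrt(8.955) = 2.99

2.99 Delta E


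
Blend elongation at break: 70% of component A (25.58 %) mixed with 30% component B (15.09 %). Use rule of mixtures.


Formula: Blend property = (fraction_A * property_A) + (fraction_B * property_B)
Step 1: Contribution A = 70/100 * 25.58 % = 17.906 %
Step 2: Contribution B = 30/100 * 15.09 % = 4.527 %
Step 3: Blend elongation at break = 17.906 + 4.527 = 22.433 %

22.433 %


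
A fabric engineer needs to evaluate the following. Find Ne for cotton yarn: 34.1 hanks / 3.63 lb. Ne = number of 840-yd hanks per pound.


Formula: Ne = hanks / mass_lb
Substituting: Ne = 34.1 / 3.63
Ne = 9.4

9.4 Ne


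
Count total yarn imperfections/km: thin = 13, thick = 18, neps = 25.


Formula: Total = thin places + thick places + neps
Total = 13 + 18 + 25
Total = 56 imperfections/km

56 imperfections/km


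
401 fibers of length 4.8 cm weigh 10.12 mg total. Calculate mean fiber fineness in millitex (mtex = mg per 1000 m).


Formula: fineness (mtex) = mass (mg) / total length (km) = (mass_mg / total_length_m) * 1000
Step 1: Convert fiber length: 4.8 cm = 0.048 m
Step 2: Total fiber length = 401 * 0.048 = 19.248 m
Step 3: Linear density = 10.12 mg / 19.248 m = 0.5258 mg/m
Step 4: fineness = 0.5258 * 1000 = 525.8 mtex

525.8 mtex


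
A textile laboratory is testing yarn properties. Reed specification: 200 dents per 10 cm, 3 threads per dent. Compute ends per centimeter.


Formula: EPC = (dents per 10 cm * ends per dent) / 10
Step 1: Total ends per 10 cm = 200 * 3 = 600
Step 2: EPC = 600 / 10 = 60.0 ends/cm

60.0 ends/cm


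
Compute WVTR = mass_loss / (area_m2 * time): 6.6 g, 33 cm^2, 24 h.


Formula: WVTR = mass_loss / (area * time)
Step 1: Convert area: 33 cm^2 = 0.0033 m^2
Step 2: WVTR = 6.6 g / (0.0033 m^2 * 24 h)
Step 3: WVTR = 6.6 / 0.0792 = 83.3 g/m^2/h

83.3 g/m^2/h


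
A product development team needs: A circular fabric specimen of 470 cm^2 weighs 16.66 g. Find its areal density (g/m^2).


Formula: GSM = mass_g / area_m2
Step 1: Convert area: 470 cm^2 = 470 / 10000 = 0.047 m^2
Step 2: GSM = 16.66 g / 0.047 m^2 = 354.5 g/m^2

354.5 g/m^2


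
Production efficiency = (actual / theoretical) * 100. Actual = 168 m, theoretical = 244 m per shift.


Formula: Efficiency% = (Actual output / Theoretical output) * 100
Efficiency% = (168 / 244) * 100
Efficiency% = 0.688525 * 100 = 68.8525% ≈ 68.9%

68.9%


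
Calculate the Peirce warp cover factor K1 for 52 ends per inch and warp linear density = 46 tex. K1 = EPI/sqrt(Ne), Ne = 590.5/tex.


Formula: K1 = EPI / sqrt(Ne), with Ne = 590.5 / tex_warp
Step 1: Ne = 590.5 / 46 = 12.837
Step 2: sqrt(Ne) = sqrt(12.837) = 3.5829
Step 3: K1 = 52 / 3.5829 = 14.5

14.5


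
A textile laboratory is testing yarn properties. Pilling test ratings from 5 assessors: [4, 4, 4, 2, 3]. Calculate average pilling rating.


Formula: Mean = sum / count
Sum = 4 + 4 + 4 + 2 + 3 = 17
Mean = 17 / 5 = 3.4

3.4


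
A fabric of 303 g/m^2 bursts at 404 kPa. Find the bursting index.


Formula: Bursting Index = Bursting Strength / Fabric GSM
BI = 404 kPa / 303 g/m^2
BI = 1.333 kPa/(g/m^2)

1.333 kPa/(g/m^2)


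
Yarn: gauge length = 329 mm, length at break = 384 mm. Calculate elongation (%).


Formula: Elongation (%) = ((L_break - L0) / L0) * 100
Step 1: Extension = 384 - 329 = 55 mm
Step 2: Elongation = (55 / 329) * 100
Step 3: Elongation = 0.167173 * 100 = 16.7173% ≈ 16.7%

16.7%


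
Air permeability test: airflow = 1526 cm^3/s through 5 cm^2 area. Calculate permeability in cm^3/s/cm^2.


Formula: Air Permeability = Airflow / Test Area
AP = 1526 cm^3/s / 5 cm^2
AP = 305.2 cm^3/s/cm^2

305.2 cm^3/s/cm^2


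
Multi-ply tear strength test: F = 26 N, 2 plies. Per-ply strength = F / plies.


Formula: Per-ply strength = Total force / Number of plies
Per-ply = 26 N / 2
Per-ply = 13 N

13 N


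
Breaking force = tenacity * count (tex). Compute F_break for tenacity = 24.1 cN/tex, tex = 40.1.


Formula: Breaking force = Tenacity * Linear density
F = 24.1 cN/tex * 40.1 tex
F = 966.41 cN

966.41 cN


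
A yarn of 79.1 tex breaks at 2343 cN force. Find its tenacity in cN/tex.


Formula: Tenacity = Breaking force / Linear density
Tenacity = 2343 cN / 79.1 tex
Tenacity = 29.62 cN/tex

29.62 cN/tex


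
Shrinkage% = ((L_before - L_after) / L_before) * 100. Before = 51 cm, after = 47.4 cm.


Formula: Shrinkage% = ((L_before - L_after) / L_before) * 100
Step 1: Shrinkage = 51 - 47.4 = 3.6 cm
Step 2: Shrinkage% = (3.6 / 51) * 100
Step 3: Shrinkage% = 0.070588 * 100 = 7.0588% ≈ 7.1%

7.1%


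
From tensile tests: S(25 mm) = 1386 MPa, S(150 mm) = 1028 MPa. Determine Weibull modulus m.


Formula: m = ln(L1/L2) / ln(S2/S1)
Step 1: ln(L1/L2) = ln(25/150) = -1.79176
Step 2: S2/S1 = 1028/1386 = 0.7417
Step 3: ln(S2/S1) = ln(0.7417) = -0.29881
Step 4: m = -1.79176 / -0.29881 = 6.00

6.00 (Weibull m)


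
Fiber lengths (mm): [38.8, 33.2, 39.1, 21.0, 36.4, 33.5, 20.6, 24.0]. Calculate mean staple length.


Formula: Mean = sum of lengths / count
Sum = 38.8 + 33.2 + 39.1 + 21.0 + 36.4 + 33.5 + 20.6 + 24.0
Sum = 246.6 mm
Mean = 246.6 / 8 = 30.83 mm

30.83 mm


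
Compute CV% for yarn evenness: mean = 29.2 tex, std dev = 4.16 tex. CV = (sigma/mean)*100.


Formula: CV% = (standard deviation / mean) * 100
Step 1: Ratio = 4.16 / 29.2 = 0.142466
Step 2: CV% = 0.142466 * 100 = 14.2466% ≈ 14.2%

14.2%


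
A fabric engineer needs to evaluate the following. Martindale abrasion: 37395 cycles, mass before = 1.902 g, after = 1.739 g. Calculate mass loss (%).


Formula: Mass loss% = ((m_before - m_after) / m_before) * 100
Step 1: Mass loss = 1.902 - 1.739 = 0.163 g
Step 2: Ratio = 0.163 / 1.902 = 0.0856993
Step 3: Mass loss% = 0.0856993 * 100 = 8.56993% ≈ 8.57%

8.57%


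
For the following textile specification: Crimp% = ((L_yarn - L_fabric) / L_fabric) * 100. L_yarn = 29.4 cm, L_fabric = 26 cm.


Formula: Crimp% = ((L_yarn - L_fabric) / L_fabric) * 100
Step 1: Extension = 29.4 - 26 = 3.4 cm
Step 2: Crimp% = (3.4 / 26) * 100
Step 3: Crimp% = 0.130769 * 100 = 13.0769% ≈ 13.1%

13.1%


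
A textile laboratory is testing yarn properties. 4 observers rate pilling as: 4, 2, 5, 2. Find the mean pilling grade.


Formula: Mean = sum / count
Sum = 4 + 2 + 5 + 2 = 13
Mean = 13 / 4 = 3.3

3.3


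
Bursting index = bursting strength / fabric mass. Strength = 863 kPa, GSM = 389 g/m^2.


Formula: Bursting Index = Bursting Strength / Fabric GSM
BI = 863 kPa / 389 g/m^2
BI = 2.219 kPa/(g/m^2)

2.219 kPa/(g/m^2)


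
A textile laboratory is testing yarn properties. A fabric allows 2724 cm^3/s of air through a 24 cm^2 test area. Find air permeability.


Formula: Air Permeability = Airflow / Test Area
AP = 2724 cm^3/s / 24 cm^2
AP = 113.5 cm^3/s/cm^2

113.5 cm^3/s/cm^2


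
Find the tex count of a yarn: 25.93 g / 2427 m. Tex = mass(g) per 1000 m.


Formula: Tex = (mass_g / length_m) * 1000
Substituting: Tex = (25.93 / 2427) * 1000
Intermediate: 25.93 / 2427 = 0.01068397 g/m
Tex = 0.01068397 * 1000 = 10.68 tex

10.68 tex


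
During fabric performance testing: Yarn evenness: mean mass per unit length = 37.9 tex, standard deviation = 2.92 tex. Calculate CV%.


Formula: CV% = (standard deviation / mean) * 100
Step 1: Ratio = 2.92 / 37.9 = 0.077045
Step 2: CV% = 0.077045 * 100 = 7.7045% ≈ 7.7%

7.7%


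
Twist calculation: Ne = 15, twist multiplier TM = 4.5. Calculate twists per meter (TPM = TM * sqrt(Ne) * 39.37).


Formula: TPM = TM * sqrt(Ne) * 39.37
Step 1: sqrt(Ne) = sqrt(15) = 3.873
Step 2: TM * sqrt(Ne) = 4.5 * 3.873 = 17.4285
Step 3: TPM = 17.4285 * 39.37 = 686 twists/m

686 twists/m


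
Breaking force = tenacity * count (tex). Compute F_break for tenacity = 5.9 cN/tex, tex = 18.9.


Formula: Breaking force = Tenacity * Linear density
F = 5.9 cN/tex * 18.9 tex
F = 111.51 cN

111.51 cN


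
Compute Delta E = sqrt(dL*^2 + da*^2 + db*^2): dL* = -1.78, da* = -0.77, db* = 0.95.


Formula: Delta E = sqrt(dL*^2 + da*^2 + db*^2)
Step 1: dL*^2 = (-1.78)^2 = 3.1684
Step 2: da*^2 = (-0.77)^2 = 0.5929
Step 3: db*^2 = 0.95^2 = 0.9025
Step 4: Sum = 3.1684 + 0.5929 + 0.9025 = 4.6638
Step 5: Delta E = sqrt(4.6638) = 2.16

2.16 Delta E


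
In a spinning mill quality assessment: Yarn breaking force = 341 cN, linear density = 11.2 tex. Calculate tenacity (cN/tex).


Formula: Tenacity = Breaking force / Linear density
Tenacity = 341 cN / 11.2 tex
Tenacity = 30.45 cN/tex

30.45 cN/tex


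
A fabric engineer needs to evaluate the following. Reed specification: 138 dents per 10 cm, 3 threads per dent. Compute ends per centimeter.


Formula: EPC = (dents per 10 cm * ends per dent) / 10
Step 1: Total ends per 10 cm = 138 * 3 = 414
Step 2: EPC = 414 / 10 = 41.4 ends/cm

41.4 ends/cm


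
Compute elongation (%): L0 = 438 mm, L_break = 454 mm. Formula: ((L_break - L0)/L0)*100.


Formula: Elongation (%) = ((L_break - L0) / L0) * 100
Step 1: Extension = 454 - 438 = 16 mm
Step 2: Elongation = (16 / 438) * 100
Step 3: Elongation = 0.03653 * 100 = 3.653% ≈ 3.7%

3.7%


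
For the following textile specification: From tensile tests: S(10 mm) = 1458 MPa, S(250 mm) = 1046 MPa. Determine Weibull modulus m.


Formula: m = ln(L1/L2) / ln(S2/S1)
Step 1: ln(L1/L2) = ln(10/250) = -3.21888
Step 2: S2/S1 = 1046/1458 = 0.71742
Step 3: ln(S2/S1) = ln(0.71742) = -0.33209
Step 4: m = -3.21888 / -0.33209 = 9.69

9.69 (Weibull m)


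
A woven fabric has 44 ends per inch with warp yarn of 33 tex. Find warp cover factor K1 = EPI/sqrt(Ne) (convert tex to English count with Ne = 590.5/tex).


Formula: K1 = EPI / sqrt(Ne), with Ne = 590.5 / tex_warp
Step 1: Ne = 590.5 / 33 = 17.894
Step 2: sqrt(Ne) = sqrt(17.894) = 4.2301
Step 3: K1 = 44 / 4.2301 = 10.4

10.4


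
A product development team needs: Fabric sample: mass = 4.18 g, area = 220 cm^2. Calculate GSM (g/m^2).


Formula: GSM = mass_g / area_m2
Step 1: Convert area: 220 cm^2 = 220 / 10000 = 0.022 m^2
Step 2: GSM = 4.18 g / 0.022 m^2 = 190.0 g/m^2

190.0 g/m^2


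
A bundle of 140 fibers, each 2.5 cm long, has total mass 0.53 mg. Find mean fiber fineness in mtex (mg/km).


Formula: fineness (mtex) = mass (mg) / total length (km) = (mass_mg / total_length_m) * 1000
Step 1: Convert fiber length: 2.5 cm = 0.025 m
Step 2: Total fiber length = 140 * 0.025 = 3.5 m
Step 3: Linear density = 0.53 mg / 3.5 m = 0.1514 mg/m
Step 4: fineness = 0.1514 * 1000 = 151.4 mtex

151.4 mtex


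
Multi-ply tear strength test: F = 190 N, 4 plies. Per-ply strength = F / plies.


Formula: Per-ply strength = Total force / Number of plies
Per-ply = 190 N / 4
Per-ply = 47.5 N

47.5 N


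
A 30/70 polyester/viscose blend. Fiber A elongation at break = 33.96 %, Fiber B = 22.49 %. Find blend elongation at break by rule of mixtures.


Formula: Blend property = (fraction_A * property_A) + (fraction_B * property_B)
Step 1: Contribution A = 30/100 * 33.96 % = 10.188 %
Step 2: Contribution B = 70/100 * 22.49 % = 15.743 %
Step 3: Blend elongation at break = 10.188 + 15.743 = 25.931 %

25.931 %


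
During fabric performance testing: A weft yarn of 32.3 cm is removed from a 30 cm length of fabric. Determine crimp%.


Formula: Crimp% = ((L_yarn - L_fabric) / L_fabric) * 100
Step 1: Extension = 32.3 - 30 = 2.3 cm
Step 2: Crimp% = (2.3 / 30) * 100
Step 3: Crimp% = 0.076667 * 100 = 7.6667% ≈ 7.7%

7.7%


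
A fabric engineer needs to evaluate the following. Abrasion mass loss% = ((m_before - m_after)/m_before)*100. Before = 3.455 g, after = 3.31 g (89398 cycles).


Formula: Mass loss% = ((m_before - m_after) / m_before) * 100
Step 1: Mass loss = 3.455 - 3.31 = 0.145 g
Step 2: Ratio = 0.145 / 3.455 = 0.0419682
Step 3: Mass loss% = 0.0419682 * 100 = 4.19682% ≈ 4.20%

4.20%


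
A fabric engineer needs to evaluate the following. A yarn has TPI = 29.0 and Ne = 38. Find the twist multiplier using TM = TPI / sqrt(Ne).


Formula: TM = TPI / sqrt(Ne)
Step 1: sqrt(Ne) = sqrt(38) = 6.1644
Step 2: TM = 29.0 / 6.1644 = 4.70

4.70 TM


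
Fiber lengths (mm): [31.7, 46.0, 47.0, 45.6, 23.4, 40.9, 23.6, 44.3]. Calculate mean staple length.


Formula: Mean = sum of lengths / count
Sum = 31.7 + 46.0 + 47.0 + 45.6 + 23.4 + 40.9 + 23.6 + 44.3
Sum = 302.5 mm
Mean = 302.5 / 8 = 37.81 mm

37.81 mm


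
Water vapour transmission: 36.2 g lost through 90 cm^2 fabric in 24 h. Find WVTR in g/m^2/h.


Formula: WVTR = mass_loss / (area * time)
Step 1: Convert area: 90 cm^2 = 0.009 m^2
Step 2: WVTR = 36.2 g / (0.009 m^2 * 24 h)
Step 3: WVTR = 36.2 / 0.216 = 167.6 g/m^2/h

167.6 g/m^2/h


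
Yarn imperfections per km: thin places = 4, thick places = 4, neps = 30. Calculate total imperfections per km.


Formula: Total = thin places + thick places + neps
Total = 4 + 4 + 30
Total = 38 imperfections/km

38 imperfections/km


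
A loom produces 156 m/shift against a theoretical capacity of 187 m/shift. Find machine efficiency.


Formula: Efficiency% = (Actual output / Theoretical output) * 100
Efficiency% = (156 / 187) * 100
Efficiency% = 0.834225 * 100 = 83.4225% ≈ 83.4%

83.4%


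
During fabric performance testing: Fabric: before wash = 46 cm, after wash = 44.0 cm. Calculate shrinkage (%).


Formula: Shrinkage% = ((L_before - L_after) / L_before) * 100
Step 1: Shrinkage = 46 - 44.0 = 2.0 cm
Step 2: Shrinkage% = (2.0 / 46) * 100
Step 3: Shrinkage% = 0.043478 * 100 = 4.3478% ≈ 4.3%

4.3%


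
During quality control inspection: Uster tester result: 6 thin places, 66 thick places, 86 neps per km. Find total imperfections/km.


Formula: Total = thin places + thick places + neps
Total = 6 + 66 + 86
Total = 158 imperfections/km

158 imperfections/km


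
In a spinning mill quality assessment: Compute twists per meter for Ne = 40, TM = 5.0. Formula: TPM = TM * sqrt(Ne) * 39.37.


Formula: TPM = TM * sqrt(Ne) * 39.37
Step 1: sqrt(Ne) = sqrt(40) = 6.3246
Step 2: TM * sqrt(Ne) = 5.0 * 6.3246 = 31.623
Step 3: TPM = 31.623 * 39.37 = 1245 twists/m

1245 twists/m


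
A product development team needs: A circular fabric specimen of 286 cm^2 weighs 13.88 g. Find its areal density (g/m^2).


Formula: GSM = mass_g / area_m2
Step 1: Convert area: 286 cm^2 = 286 / 10000 = 0.0286 m^2
Step 2: GSM = 13.88 g / 0.0286 m^2 = 485.3 g/m^2

485.3 g/m^2


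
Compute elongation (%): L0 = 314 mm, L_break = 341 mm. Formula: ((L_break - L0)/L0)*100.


Formula: Elongation (%) = ((L_break - L0) / L0) * 100
Step 1: Extension = 341 - 314 = 27 mm
Step 2: Elongation = (27 / 314) * 100
Step 3: Elongation = 0.085987 * 100 = 8.5987% ≈ 8.6%

8.6%


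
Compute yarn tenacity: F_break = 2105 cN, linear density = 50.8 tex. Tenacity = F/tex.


Formula: Tenacity = Breaking force / Linear density
Tenacity = 2105 cN / 50.8 tex
Tenacity = 41.44 cN/tex

41.44 cN/tex


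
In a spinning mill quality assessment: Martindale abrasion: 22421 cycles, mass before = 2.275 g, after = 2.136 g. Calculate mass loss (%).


Formula: Mass loss% = ((m_before - m_after) / m_before) * 100
Step 1: Mass loss = 2.275 - 2.136 = 0.139 g
Step 2: Ratio = 0.139 / 2.275 = 0.0610989
Step 3: Mass loss% = 0.0610989 * 100 = 6.10989% ≈ 6.11%

6.11%


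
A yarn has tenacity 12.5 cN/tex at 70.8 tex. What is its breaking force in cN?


Formula: Breaking force = Tenacity * Linear density
F = 12.5 cN/tex * 70.8 tex
F = 885.00 cN

885.00 cN


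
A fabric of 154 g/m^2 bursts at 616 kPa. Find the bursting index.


Formula: Bursting Index = Bursting Strength / Fabric GSM
BI = 616 kPa / 154 g/m^2
BI = 4.000 kPa/(g/m^2)

4.000 kPa/(g/m^2)


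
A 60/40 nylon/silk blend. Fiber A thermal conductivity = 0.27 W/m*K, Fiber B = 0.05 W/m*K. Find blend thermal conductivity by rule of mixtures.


Formula: Blend property = (fraction_A * property_A) + (fraction_B * property_B)
Step 1: Contribution A = 60/100 * 0.27 W/m*K = 0.162 W/m*K
Step 2: Contribution B = 40/100 * 0.05 W/m*K = 0.02 W/m*K
Step 3: Blend thermal conductivity = 0.162 + 0.02 = 0.182 W/m*K

0.182 W/m*K


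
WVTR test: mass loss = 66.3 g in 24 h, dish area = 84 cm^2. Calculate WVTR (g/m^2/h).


Formula: WVTR = mass_loss / (area * time)
Step 1: Convert area: 84 cm^2 = 0.0084 m^2
Step 2: WVTR = 66.3 g / (0.0084 m^2 * 24 h)
Step 3: WVTR = 66.3 / 0.2016 = 328.9 g/m^2/h

328.9 g/m^2/h


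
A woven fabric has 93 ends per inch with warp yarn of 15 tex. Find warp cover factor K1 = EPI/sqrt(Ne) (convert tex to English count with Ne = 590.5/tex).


Formula: K1 = EPI / sqrt(Ne), with Ne = 590.5 / tex_warp
Step 1: Ne = 590.5 / 15 = 39.367
Step 2: sqrt(Ne) = sqrt(39.367) = 6.2743
Step 3: K1 = 93 / 6.2743 = 14.8

14.8


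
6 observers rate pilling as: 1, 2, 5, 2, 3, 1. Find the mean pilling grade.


Formula: Mean = sum / count
Sum = 1 + 2 + 5 + 2 + 3 + 1 = 14
Mean = 14 / 6 = 2.3

2.3


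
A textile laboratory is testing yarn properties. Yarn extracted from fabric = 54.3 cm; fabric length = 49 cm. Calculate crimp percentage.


Formula: Crimp% = ((L_yarn - L_fabric) / L_fabric) * 100
Step 1: Extension = 54.3 - 49 = 5.3 cm
Step 2: Crimp% = (5.3 / 49) * 100
Step 3: Crimp% = 0.108163 * 100 = 10.8163% ≈ 10.8%

10.8%


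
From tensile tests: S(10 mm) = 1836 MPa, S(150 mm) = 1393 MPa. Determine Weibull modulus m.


Formula: m = ln(L1/L2) / ln(S2/S1)
Step 1: ln(L1/L2) = ln(10/150) = -2.70805
Step 2: S2/S1 = 1393/1836 = 0.75871
Step 3: ln(S2/S1) = ln(0.75871) = -0.27614
Step 4: m = -2.70805 / -0.27614 = 9.81

9.81 (Weibull m)


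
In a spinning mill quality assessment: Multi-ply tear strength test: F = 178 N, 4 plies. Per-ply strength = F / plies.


Formula: Per-ply strength = Total force / Number of plies
Per-ply = 178 N / 4
Per-ply = 44.5 N

44.5 N


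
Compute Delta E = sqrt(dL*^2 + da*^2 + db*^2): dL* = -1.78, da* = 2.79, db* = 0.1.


Formula: Delta E = sqrt(dL*^2 + da*^2 + db*^2)
Step 1: dL*^2 = (-1.78)^2 = 3.1684
Step 2: da*^2 = 2.79^2 = 7.7841
Step 3: db*^2 = 0.1^2 = 0.01
Step 4: Sum = 3.1684 + 7.7841 + 0.01 = 10.9625
Step 5: Delta E = sqrt(10.9625) = 3.31

3.31 Delta E


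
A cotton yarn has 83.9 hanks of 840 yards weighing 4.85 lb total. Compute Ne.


Formula: Ne = hanks / mass_lb
Substituting: Ne = 83.9 / 4.85
Ne = 17.3

17.3 Ne


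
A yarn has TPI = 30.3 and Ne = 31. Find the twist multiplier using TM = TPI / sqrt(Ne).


Formula: TM = TPI / sqrt(Ne)
Step 1: sqrt(Ne) = sqrt(31) = 5.5678
Step 2: TM = 30.3 / 5.5678 = 5.44

5.44 TM


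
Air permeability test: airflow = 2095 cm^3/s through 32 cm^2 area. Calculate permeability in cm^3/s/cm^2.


Formula: Air Permeability = Airflow / Test Area
AP = 2095 cm^3/s / 32 cm^2
AP = 65.5 cm^3/s/cm^2

65.5 cm^3/s/cm^2


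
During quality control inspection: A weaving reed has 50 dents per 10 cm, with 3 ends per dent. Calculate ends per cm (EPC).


Formula: EPC = (dents per 10 cm * ends per dent) / 10
Step 1: Total ends per 10 cm = 50 * 3 = 150
Step 2: EPC = 150 / 10 = 15.0 ends/cm

15.0 ends/cm


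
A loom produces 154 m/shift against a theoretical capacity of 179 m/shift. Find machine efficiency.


Formula: Efficiency% = (Actual output / Theoretical output) * 100
Efficiency% = (154 / 179) * 100
Efficiency% = 0.860335 * 100 = 86.0335% ≈ 86.0%

86.0%


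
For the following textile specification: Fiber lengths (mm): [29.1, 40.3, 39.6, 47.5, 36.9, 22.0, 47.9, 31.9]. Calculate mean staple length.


Formula: Mean = sum of lengths / count
Sum = 29.1 + 40.3 + 39.6 + 47.5 + 36.9 + 22.0 + 47.9 + 31.9
Sum = 295.2 mm
Mean = 295.2 / 8 = 36.90 mm

36.90 mm


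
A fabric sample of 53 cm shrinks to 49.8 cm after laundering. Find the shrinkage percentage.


Formula: Shrinkage% = ((L_before - L_after) / L_before) * 100
Step 1: Shrinkage = 53 - 49.8 = 3.2 cm
Step 2: Shrinkage% = (3.2 / 53) * 100
Step 3: Shrinkage% = 0.060377 * 100 = 6.0377% ≈ 6.0%

6.0%


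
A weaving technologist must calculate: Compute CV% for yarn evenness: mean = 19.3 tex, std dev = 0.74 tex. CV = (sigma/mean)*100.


Formula: CV% = (standard deviation / mean) * 100
Step 1: Ratio = 0.74 / 19.3 = 0.038342
Step 2: CV% = 0.038342 * 100 = 3.8342% ≈ 3.8%

3.8%


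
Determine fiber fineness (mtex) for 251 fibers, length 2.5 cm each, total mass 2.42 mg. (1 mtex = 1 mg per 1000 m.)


Formula: fineness (mtex) = mass (mg) / total length (km) = (mass_mg / total_length_m) * 1000
Step 1: Convert fiber length: 2.5 cm = 0.025 m
Step 2: Total fiber length = 251 * 0.025 = 6.275 m
Step 3: Linear density = 2.42 mg / 6.275 m = 0.3857 mg/m
Step 4: fineness = 0.3857 * 1000 = 385.7 mtex

385.7 mtex


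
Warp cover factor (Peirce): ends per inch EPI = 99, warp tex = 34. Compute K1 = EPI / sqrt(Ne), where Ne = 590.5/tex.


Formula: K1 = EPI / sqrt(Ne), with Ne = 590.5 / tex_warp
Step 1: Ne = 590.5 / 34 = 17.368
Step 2: sqrt(Ne) = sqrt(17.368) = 4.1675
Step 3: K1 = 99 / 4.1675 = 23.8

23.8


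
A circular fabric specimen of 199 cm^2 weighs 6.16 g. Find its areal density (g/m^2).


Formula: GSM = mass_g / area_m2
Step 1: Convert area: 199 cm^2 = 199 / 10000 = 0.0199 m^2
Step 2: GSM = 6.16 g / 0.0199 m^2 = 309.5 g/m^2

309.5 g/m^2


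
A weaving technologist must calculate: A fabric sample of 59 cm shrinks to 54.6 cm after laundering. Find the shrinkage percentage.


Formula: Shrinkage% = ((L_before - L_after) / L_before) * 100
Step 1: Shrinkage = 59 - 54.6 = 4.4 cm
Step 2: Shrinkage% = (4.4 / 59) * 100
Step 3: Shrinkage% = 0.074576 * 100 = 7.4576% ≈ 7.5%

7.5%


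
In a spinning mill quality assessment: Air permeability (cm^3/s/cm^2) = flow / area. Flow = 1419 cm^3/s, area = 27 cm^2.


Formula: Air Permeability = Airflow / Test Area
AP = 1419 cm^3/s / 27 cm^2
AP = 52.6 cm^3/s/cm^2

52.6 cm^3/s/cm^2


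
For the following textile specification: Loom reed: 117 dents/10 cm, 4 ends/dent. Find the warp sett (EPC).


Formula: EPC = (dents per 10 cm * ends per dent) / 10
Step 1: Total ends per 10 cm = 117 * 4 = 468
Step 2: EPC = 468 / 10 = 46.8 ends/cm

46.8 ends/cm


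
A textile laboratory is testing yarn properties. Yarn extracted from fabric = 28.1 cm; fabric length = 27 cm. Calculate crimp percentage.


Formula: Crimp% = ((L_yarn - L_fabric) / L_fabric) * 100
Step 1: Extension = 28.1 - 27 = 1.1 cm
Step 2: Crimp% = (1.1 / 27) * 100
Step 3: Crimp% = 0.040741 * 100 = 4.0741% ≈ 4.1%

4.1%


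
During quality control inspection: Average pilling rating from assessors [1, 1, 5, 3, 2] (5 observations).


Formula: Mean = sum / count
Sum = 1 + 1 + 5 + 3 + 2 = 12
Mean = 12 / 5 = 2.4

2.4


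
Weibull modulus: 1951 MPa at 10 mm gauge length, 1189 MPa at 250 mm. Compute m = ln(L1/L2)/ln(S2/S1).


Formula: m = ln(L1/L2) / ln(S2/S1)
Step 1: ln(L1/L2) = ln(10/250) = -3.21888
Step 2: S2/S1 = 1189/1951 = 0.60943
Step 3: ln(S2/S1) = ln(0.60943) = -0.49523
Step 4: m = -3.21888 / -0.49523 = 6.50

6.50 (Weibull m)


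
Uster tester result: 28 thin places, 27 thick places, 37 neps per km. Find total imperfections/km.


Formula: Total = thin places + thick places + neps
Total = 28 + 27 + 37
Total = 92 imperfections/km

92 imperfections/km


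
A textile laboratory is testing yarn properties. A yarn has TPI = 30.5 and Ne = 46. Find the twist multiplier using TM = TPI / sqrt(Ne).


Formula: TM = TPI / sqrt(Ne)
Step 1: sqrt(Ne) = sqrt(46) = 6.7823
Step 2: TM = 30.5 / 6.7823 = 4.50

4.50 TM


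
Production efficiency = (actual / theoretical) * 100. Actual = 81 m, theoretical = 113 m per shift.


Formula: Efficiency% = (Actual output / Theoretical output) * 100
Efficiency% = (81 / 113) * 100
Efficiency% = 0.716814 * 100 = 71.6814% ≈ 71.7%

71.7%


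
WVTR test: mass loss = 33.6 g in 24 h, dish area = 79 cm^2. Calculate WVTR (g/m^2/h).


Formula: WVTR = mass_loss / (area * time)
Step 1: Convert area: 79 cm^2 = 0.0079 m^2
Step 2: WVTR = 33.6 g / (0.0079 m^2 * 24 h)
Step 3: WVTR = 33.6 / 0.1896 = 177.2 g/m^2/h

177.2 g/m^2/h


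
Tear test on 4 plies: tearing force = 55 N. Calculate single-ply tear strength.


Formula: Per-ply strength = Total force / Number of plies
Per-ply = 55 N / 4
Per-ply = 13.75 N

13.75 N


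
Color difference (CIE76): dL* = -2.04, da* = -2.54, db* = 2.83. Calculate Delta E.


Formula: Delta E = sqrt(dL*^2 + da*^2 + db*^2)
Step 1: dL*^2 = (-2.04)^2 = 4.1616
Step 2: da*^2 = (-2.54)^2 = 6.4516
Step 3: db*^2 = 2.83^2 = 8.0089
Step 4: Sum = 4.1616 + 6.4516 + 8.0089 = 18.6221
Step 5: Delta E = sqrt(18.6221) = 4.32

4.32 Delta E


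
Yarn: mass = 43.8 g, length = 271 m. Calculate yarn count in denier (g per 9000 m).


Formula: den = (mass_g / length_m) * 9000
Substituting: den = (43.8 / 271) * 9000
Intermediate: 43.8 / 271 = 0.16162362 g/m
den = 0.16162362 * 9000 = 1454.6 denier

1454.6 denier


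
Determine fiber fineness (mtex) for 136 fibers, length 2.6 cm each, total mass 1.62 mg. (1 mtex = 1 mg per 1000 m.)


Formula: fineness (mtex) = mass (mg) / total length (km) = (mass_mg / total_length_m) * 1000
Step 1: Convert fiber length: 2.6 cm = 0.026 m
Step 2: Total fiber length = 136 * 0.026 = 3.536 m
Step 3: Linear density = 1.62 mg / 3.536 m = 0.4581 mg/m
Step 4: fineness = 0.4581 * 1000 = 458.1 mtex

458.1 mtex


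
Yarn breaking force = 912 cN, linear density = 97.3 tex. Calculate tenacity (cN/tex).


Formula: Tenacity = Breaking force / Linear density
Tenacity = 912 cN / 97.3 tex
Tenacity = 9.37 cN/tex

9.37 cN/tex


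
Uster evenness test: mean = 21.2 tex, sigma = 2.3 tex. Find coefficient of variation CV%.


Formula: CV% = (standard deviation / mean) * 100
Step 1: Ratio = 2.3 / 21.2 = 0.108491
Step 2: CV% = 0.108491 * 100 = 10.8491% ≈ 10.8%

10.8%


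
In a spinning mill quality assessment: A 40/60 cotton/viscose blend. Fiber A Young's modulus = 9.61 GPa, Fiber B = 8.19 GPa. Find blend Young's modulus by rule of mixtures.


Formula: Blend property = (fraction_A * property_A) + (fraction_B * property_B)
Step 1: Contribution A = 40/100 * 9.61 GPa = 3.844 GPa
Step 2: Contribution B = 60/100 * 8.19 GPa = 4.914 GPa
Step 3: Blend Young's modulus = 3.844 + 4.914 = 8.758 GPa

8.758 GPa


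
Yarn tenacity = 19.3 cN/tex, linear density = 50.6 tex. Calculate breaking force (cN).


Formula: Breaking force = Tenacity * Linear density
F = 19.3 cN/tex * 50.6 tex
F = 976.58 cN

976.58 cN


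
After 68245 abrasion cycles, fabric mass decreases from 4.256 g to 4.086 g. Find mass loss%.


Formula: Mass loss% = ((m_before - m_after) / m_before) * 100
Step 1: Mass loss = 4.256 - 4.086 = 0.17 g
Step 2: Ratio = 0.17 / 4.256 = 0.0399436
Step 3: Mass loss% = 0.0399436 * 100 = 3.99436% ≈ 3.99%

3.99%


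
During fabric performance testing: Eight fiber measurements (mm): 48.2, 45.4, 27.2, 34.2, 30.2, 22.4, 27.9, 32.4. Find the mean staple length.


Formula: Mean = sum of lengths / count
Sum = 48.2 + 45.4 + 27.2 + 34.2 + 30.2 + 22.4 + 27.9 + 32.4
Sum = 267.9 mm
Mean = 267.9 / 8 = 33.49 mm

33.49 mm


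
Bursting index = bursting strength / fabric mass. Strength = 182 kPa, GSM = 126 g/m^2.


Formula: Bursting Index = Bursting Strength / Fabric GSM
BI = 182 kPa / 126 g/m^2
BI = 1.444 kPa/(g/m^2)

1.444 kPa/(g/m^2)


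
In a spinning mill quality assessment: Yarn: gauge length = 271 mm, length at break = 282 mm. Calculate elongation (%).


Formula: Elongation (%) = ((L_break - L0) / L0) * 100
Step 1: Extension = 282 - 271 = 11 mm
Step 2: Elongation = (11 / 271) * 100
Step 3: Elongation = 0.04059 * 100 = 4.059% ≈ 4.1%

4.1%


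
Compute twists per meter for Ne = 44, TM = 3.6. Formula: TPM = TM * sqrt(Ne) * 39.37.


Formula: TPM = TM * sqrt(Ne) * 39.37
Step 1: sqrt(Ne) = sqrt(44) = 6.6332
Step 2: TM * sqrt(Ne) = 3.6 * 6.6332 = 23.8795
Step 3: TPM = 23.8795 * 39.37 = 940 twists/m

940 twists/m


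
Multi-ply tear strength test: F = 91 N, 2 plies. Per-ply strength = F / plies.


Formula: Per-ply strength = Total force / Number of plies
Per-ply = 91 N / 2
Per-ply = 45.5 N

45.5 N


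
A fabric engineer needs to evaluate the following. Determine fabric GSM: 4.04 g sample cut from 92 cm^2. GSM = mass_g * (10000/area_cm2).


Formula: GSM = mass_g / area_m2
Step 1: Convert area: 92 cm^2 = 92 / 10000 = 0.0092 m^2
Step 2: GSM = 4.04 g / 0.0092 m^2 = 439.1 g/m^2

439.1 g/m^2


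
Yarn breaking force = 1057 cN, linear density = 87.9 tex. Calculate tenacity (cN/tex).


Formula: Tenacity = Breaking force / Linear density
Tenacity = 1057 cN / 87.9 tex
Tenacity = 12.03 cN/tex

12.03 cN/tex


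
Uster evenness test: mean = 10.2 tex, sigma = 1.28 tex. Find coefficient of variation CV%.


Formula: CV% = (standard deviation / mean) * 100
Step 1: Ratio = 1.28 / 10.2 = 0.12549
Step 2: CV% = 0.12549 * 100 = 12.549% ≈ 12.5%

12.5%


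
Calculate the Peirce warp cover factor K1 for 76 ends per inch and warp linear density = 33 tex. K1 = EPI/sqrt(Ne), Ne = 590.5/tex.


Formula: K1 = EPI / sqrt(Ne), with Ne = 590.5 / tex_warp
Step 1: Ne = 590.5 / 33 = 17.894
Step 2: sqrt(Ne) = sqrt(17.894) = 4.2301
Step 3: K1 = 76 / 4.2301 = 18.0

18.0


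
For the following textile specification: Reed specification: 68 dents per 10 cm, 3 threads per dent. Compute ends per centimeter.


Formula: EPC = (dents per 10 cm * ends per dent) / 10
Step 1: Total ends per 10 cm = 68 * 3 = 204
Step 2: EPC = 204 / 10 = 20.4 ends/cm

20.4 ends/cm


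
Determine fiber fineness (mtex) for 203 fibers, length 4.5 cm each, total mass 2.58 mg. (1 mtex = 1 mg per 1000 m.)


Formula: fineness (mtex) = mass (mg) / total length (km) = (mass_mg / total_length_m) * 1000
Step 1: Convert fiber length: 4.5 cm = 0.045 m
Step 2: Total fiber length = 203 * 0.045 = 9.135 m
Step 3: Linear density = 2.58 mg / 9.135 m = 0.2824 mg/m
Step 4: fineness = 0.2824 * 1000 = 282.4 mtex

282.4 mtex


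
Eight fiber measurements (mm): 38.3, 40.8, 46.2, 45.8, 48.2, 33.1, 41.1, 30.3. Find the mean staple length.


Formula: Mean = sum of lengths / count
Sum = 38.3 + 40.8 + 46.2 + 45.8 + 48.2 + 33.1 + 41.1 + 30.3
Sum = 323.8 mm
Mean = 323.8 / 8 = 40.48 mm

40.48 mm


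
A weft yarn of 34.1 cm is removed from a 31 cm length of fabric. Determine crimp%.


Formula: Crimp% = ((L_yarn - L_fabric) / L_fabric) * 100
Step 1: Extension = 34.1 - 31 = 3.1 cm
Step 2: Crimp% = (3.1 / 31) * 100
Step 3: Crimp% = 0.1 * 100 = 10.0%

10.0%


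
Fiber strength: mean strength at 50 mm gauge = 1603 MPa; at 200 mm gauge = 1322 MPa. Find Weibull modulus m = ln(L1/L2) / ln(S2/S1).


Formula: m = ln(L1/L2) / ln(S2/S1)
Step 1: ln(L1/L2) = ln(50/200) = -1.38629
Step 2: S2/S1 = 1322/1603 = 0.8247
Step 3: ln(S2/S1) = ln(0.8247) = -0.19274
Step 4: m = -1.38629 / -0.19274 = 7.19

7.19 (Weibull m)


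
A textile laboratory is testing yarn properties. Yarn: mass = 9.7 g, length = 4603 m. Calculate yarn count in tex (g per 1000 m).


Formula: Tex = (mass_g / length_m) * 1000
Substituting: Tex = (9.7 / 4603) * 1000
Intermediate: 9.7 / 4603 = 0.00210732 g/m
Tex = 0.00210732 * 1000 = 2.11 tex

2.11 tex


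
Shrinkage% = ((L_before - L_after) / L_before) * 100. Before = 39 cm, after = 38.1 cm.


Formula: Shrinkage% = ((L_before - L_after) / L_before) * 100
Step 1: Shrinkage = 39 - 38.1 = 0.9 cm
Step 2: Shrinkage% = (0.9 / 39) * 100
Step 3: Shrinkage% = 0.023077 * 100 = 2.3077% ≈ 2.3%

2.3%


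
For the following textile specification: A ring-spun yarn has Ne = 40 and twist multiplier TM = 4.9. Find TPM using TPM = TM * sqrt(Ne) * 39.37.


Formula: TPM = TM * sqrt(Ne) * 39.37
Step 1: sqrt(Ne) = sqrt(40) = 6.3246
Step 2: TM * sqrt(Ne) = 4.9 * 6.3246 = 30.9905
Step 3: TPM = 30.9905 * 39.37 = 1220 twists/m

1220 twists/m


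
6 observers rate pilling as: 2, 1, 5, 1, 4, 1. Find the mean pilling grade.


Formula: Mean = sum / count
Sum = 2 + 1 + 5 + 1 + 4 + 1 = 14
Mean = 14 / 6 = 2.3

2.3


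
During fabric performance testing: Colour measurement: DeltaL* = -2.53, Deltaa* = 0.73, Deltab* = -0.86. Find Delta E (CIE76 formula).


Formula: Delta E = sqrt(dL*^2 + da*^2 + db*^2)
Step 1: dL*^2 = (-2.53)^2 = 6.4009
Step 2: da*^2 = 0.73^2 = 0.5329
Step 3: db*^2 = (-0.86)^2 = 0.7396
Step 4: Sum = 6.4009 + 0.5329 + 0.7396 = 7.6734
Step 5: Delta E = sqrt(7.6734) = 2.77

2.77 Delta E


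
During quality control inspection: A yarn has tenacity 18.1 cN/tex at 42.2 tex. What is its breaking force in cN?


Formula: Breaking force = Tenacity * Linear density
F = 18.1 cN/tex * 42.2 tex
F = 763.82 cN

763.82 cN


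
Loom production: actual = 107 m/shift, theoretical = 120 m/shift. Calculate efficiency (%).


Formula: Efficiency% = (Actual output / Theoretical output) * 100
Efficiency% = (107 / 120) * 100
Efficiency% = 0.891667 * 100 = 89.1667% ≈ 89.2%

89.2%


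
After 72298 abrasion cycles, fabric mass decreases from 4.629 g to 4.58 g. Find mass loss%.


Formula: Mass loss% = ((m_before - m_after) / m_before) * 100
Step 1: Mass loss = 4.629 - 4.58 = 0.049 g
Step 2: Ratio = 0.049 / 4.629 = 0.0105854
Step 3: Mass loss% = 0.0105854 * 100 = 1.05854% ≈ 1.06%

1.06%


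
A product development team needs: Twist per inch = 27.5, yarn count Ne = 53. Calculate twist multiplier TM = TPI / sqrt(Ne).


Formula: TM = TPI / sqrt(Ne)
Step 1: sqrt(Ne) = sqrt(53) = 7.2801
Step 2: TM = 27.5 / 7.2801 = 3.78

3.78 TM


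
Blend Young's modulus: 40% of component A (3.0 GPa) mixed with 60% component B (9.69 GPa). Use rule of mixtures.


Formula: Blend property = (fraction_A * property_A) + (fraction_B * property_B)
Step 1: Contribution A = 40/100 * 3.0 GPa = 1.2 GPa
Step 2: Contribution B = 60/100 * 9.69 GPa = 5.814 GPa
Step 3: Blend Young's modulus = 1.2 + 5.814 = 7.014 GPa

7.014 GPa


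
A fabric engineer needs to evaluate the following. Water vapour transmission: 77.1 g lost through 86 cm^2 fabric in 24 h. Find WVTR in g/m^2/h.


Formula: WVTR = mass_loss / (area * time)
Step 1: Convert area: 86 cm^2 = 0.0086 m^2
Step 2: WVTR = 77.1 g / (0.0086 m^2 * 24 h)
Step 3: WVTR = 77.1 / 0.2064 = 373.5 g/m^2/h

373.5 g/m^2/h


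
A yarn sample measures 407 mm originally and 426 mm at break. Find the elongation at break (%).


Formula: Elongation (%) = ((L_break - L0) / L0) * 100
Step 1: Extension = 426 - 407 = 19 mm
Step 2: Elongation = (19 / 407) * 100
Step 3: Elongation = 0.046683 * 100 = 4.6683% ≈ 4.7%

4.7%


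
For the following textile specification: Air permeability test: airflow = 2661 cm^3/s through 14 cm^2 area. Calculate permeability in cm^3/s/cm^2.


Formula: Air Permeability = Airflow / Test Area
AP = 2661 cm^3/s / 14 cm^2
AP = 190.1 cm^3/s/cm^2

190.1 cm^3/s/cm^2


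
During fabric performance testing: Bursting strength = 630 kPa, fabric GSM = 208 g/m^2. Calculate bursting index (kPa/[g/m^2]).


Formula: Bursting Index = Bursting Strength / Fabric GSM
BI = 630 kPa / 208 g/m^2
BI = 3.029 kPa/(g/m^2)

3.029 kPa/(g/m^2)


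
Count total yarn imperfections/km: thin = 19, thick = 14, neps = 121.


Formula: Total = thin places + thick places + neps
Total = 19 + 14 + 121
Total = 154 imperfections/km

154 imperfections/km


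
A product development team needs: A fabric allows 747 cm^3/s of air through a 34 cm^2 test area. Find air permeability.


Formula: Air Permeability = Airflow / Test Area
AP = 747 cm^3/s / 34 cm^2
AP = 22.0 cm^3/s/cm^2

22.0 cm^3/s/cm^2


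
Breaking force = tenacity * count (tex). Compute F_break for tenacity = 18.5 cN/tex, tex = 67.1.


Formula: Breaking force = Tenacity * Linear density
F = 18.5 cN/tex * 67.1 tex
F = 1241.35 cN

1241.35 cN


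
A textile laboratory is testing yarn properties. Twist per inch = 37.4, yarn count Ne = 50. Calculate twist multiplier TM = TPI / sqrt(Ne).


Formula: TM = TPI / sqrt(Ne)
Step 1: sqrt(Ne) = sqrt(50) = 7.0711
Step 2: TM = 37.4 / 7.0711 = 5.29

5.29 TM


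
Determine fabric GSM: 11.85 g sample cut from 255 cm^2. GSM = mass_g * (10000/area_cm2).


Formula: GSM = mass_g / area_m2
Step 1: Convert area: 255 cm^2 = 255 / 10000 = 0.0255 m^2
Step 2: GSM = 11.85 g / 0.0255 m^2 = 464.7 g/m^2

464.7 g/m^2


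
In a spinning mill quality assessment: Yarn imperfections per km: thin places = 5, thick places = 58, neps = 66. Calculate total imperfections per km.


Formula: Total = thin places + thick places + neps
Total = 5 + 58 + 66
Total = 129 imperfections/km

129 imperfections/km


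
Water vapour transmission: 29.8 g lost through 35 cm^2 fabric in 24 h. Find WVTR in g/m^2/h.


Formula: WVTR = mass_loss / (area * time)
Step 1: Convert area: 35 cm^2 = 0.0035 m^2
Step 2: WVTR = 29.8 g / (0.0035 m^2 * 24 h)
Step 3: WVTR = 29.8 / 0.084 = 354.8 g/m^2/h

354.8 g/m^2/h


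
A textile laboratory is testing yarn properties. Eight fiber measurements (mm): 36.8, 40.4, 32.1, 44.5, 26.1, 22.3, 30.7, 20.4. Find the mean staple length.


Formula: Mean = sum of lengths / count
Sum = 36.8 + 40.4 + 32.1 + 44.5 + 26.1 + 22.3 + 30.7 + 20.4
Sum = 253.3 mm
Mean = 253.3 / 8 = 31.66 mm

31.66 mm


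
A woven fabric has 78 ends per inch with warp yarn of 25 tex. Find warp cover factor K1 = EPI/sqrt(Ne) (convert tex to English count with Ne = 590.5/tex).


Formula: K1 = EPI / sqrt(Ne), with Ne = 590.5 / tex_warp
Step 1: Ne = 590.5 / 25 = 23.62
Step 2: sqrt(Ne) = sqrt(23.62) = 4.86
Step 3: K1 = 78 / 4.86 = 16.0

16.0


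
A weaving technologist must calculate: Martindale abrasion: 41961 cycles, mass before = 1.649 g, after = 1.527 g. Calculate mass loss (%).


Formula: Mass loss% = ((m_before - m_after) / m_before) * 100
Step 1: Mass loss = 1.649 - 1.527 = 0.122 g
Step 2: Ratio = 0.122 / 1.649 = 0.0739842
Step 3: Mass loss% = 0.0739842 * 100 = 7.39842% ≈ 7.40%

7.40%


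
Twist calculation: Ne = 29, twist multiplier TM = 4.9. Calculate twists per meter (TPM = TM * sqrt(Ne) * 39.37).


Formula: TPM = TM * sqrt(Ne) * 39.37
Step 1: sqrt(Ne) = sqrt(29) = 5.3852
Step 2: TM * sqrt(Ne) = 4.9 * 5.3852 = 26.3875
Step 3: TPM = 26.3875 * 39.37 = 1039 twists/m

1039 twists/m


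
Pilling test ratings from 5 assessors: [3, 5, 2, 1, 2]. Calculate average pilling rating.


Formula: Mean = sum / count
Sum = 3 + 5 + 2 + 1 + 2 = 13
Mean = 13 / 5 = 2.6

2.6


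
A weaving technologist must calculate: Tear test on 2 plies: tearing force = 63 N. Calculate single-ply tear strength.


Formula: Per-ply strength = Total force / Number of plies
Per-ply = 63 N / 2
Per-ply = 31.5 N

31.5 N


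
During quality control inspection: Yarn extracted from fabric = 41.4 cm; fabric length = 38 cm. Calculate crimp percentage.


Formula: Crimp% = ((L_yarn - L_fabric) / L_fabric) * 100
Step 1: Extension = 41.4 - 38 = 3.4 cm
Step 2: Crimp% = (3.4 / 38) * 100
Step 3: Crimp% = 0.089474 * 100 = 8.9474% ≈ 8.9%

8.9%


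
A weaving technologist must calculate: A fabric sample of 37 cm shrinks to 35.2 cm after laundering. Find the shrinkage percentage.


Formula: Shrinkage% = ((L_before - L_after) / L_before) * 100
Step 1: Shrinkage = 37 - 35.2 = 1.8 cm
Step 2: Shrinkage% = (1.8 / 37) * 100
Step 3: Shrinkage% = 0.048649 * 100 = 4.8649% ≈ 4.9%

4.9%


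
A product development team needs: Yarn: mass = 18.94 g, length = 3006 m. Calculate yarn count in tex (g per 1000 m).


Formula: Tex = (mass_g / length_m) * 1000
Substituting: Tex = (18.94 / 3006) * 1000
Intermediate: 18.94 / 3006 = 0.00630073 g/m
Tex = 0.00630073 * 1000 = 6.30 tex

6.30 tex
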